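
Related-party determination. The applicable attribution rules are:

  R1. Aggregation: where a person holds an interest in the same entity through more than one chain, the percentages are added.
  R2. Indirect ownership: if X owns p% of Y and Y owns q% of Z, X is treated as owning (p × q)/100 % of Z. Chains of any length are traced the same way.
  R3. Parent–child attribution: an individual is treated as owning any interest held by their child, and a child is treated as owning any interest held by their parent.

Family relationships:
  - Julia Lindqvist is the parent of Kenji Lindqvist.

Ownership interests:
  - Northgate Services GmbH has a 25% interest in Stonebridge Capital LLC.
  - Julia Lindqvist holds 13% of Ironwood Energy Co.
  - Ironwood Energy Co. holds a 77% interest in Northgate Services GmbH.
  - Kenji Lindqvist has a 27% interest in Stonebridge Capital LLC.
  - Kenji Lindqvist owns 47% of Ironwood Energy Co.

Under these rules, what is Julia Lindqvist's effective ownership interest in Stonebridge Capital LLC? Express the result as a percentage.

38.55%

By parent–child attribution (R3), Julia Lindqvist is treated as also owning Kenji Lindqvist's interest in Ironwood Energy Co, giving 13% + 47% = 60%.
By parent–child attribution (R3), Julia Lindqvist is treated as owning Kenji Lindqvist's 27% interest in Stonebridge Capital LLC.
Chain via Ironwood Energy Co. → Northgate Services GmbH (R2): 60% × 77% × 25% = 11.55% of Stonebridge Capital LLC.
Direct interest in Stonebridge Capital LLC: 27%.
Aggregating (R1): 11.55% + 27% = 38.55%.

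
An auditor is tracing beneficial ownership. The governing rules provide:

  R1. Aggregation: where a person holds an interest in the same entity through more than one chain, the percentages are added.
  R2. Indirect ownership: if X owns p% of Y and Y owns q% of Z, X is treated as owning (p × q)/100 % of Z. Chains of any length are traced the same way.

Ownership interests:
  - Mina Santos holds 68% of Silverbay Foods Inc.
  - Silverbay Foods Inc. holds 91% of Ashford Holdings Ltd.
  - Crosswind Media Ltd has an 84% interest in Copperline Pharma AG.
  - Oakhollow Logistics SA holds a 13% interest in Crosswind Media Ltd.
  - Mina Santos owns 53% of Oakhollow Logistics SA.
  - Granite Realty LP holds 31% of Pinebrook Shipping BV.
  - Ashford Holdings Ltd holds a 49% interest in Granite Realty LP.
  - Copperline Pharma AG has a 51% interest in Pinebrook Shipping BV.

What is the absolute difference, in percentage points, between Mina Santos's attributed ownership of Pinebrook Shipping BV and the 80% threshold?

Chain via Silverbay Foods Inc. → Ashford Holdings Ltd → Granite Realty LP (R2): 68% × 91% × 49% × 31% = 9.399572% of Pinebrook Shipping BV.
Chain via Oakhollow Logistics SA → Crosswind Media Ltd → Copperline Pharma AG (R2): 53% × 13% × 84% × 51% = 2.951676% of Pinebrook Shipping BV.
Aggregating (R1): 9.399572% + 2.951676% = 12.351248%.
12.351248% falls short of the 80% threshold by 67.648752 percentage points.

67.648752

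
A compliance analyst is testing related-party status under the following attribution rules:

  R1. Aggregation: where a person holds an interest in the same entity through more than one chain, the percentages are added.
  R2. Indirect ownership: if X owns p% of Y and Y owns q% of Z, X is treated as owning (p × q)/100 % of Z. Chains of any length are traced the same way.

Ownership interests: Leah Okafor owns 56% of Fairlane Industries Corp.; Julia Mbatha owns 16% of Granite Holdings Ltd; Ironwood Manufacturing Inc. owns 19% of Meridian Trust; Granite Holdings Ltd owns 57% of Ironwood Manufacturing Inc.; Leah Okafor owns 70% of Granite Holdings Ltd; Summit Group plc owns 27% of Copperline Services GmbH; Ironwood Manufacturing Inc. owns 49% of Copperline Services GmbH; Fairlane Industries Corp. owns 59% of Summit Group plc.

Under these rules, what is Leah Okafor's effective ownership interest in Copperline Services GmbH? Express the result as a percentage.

Chain via Fairlane Industries Corp. → Summit Group plc (R2): 56% × 59% × 27% = 8.9208% of Copperline Services GmbH.
Chain via Granite Holdings Ltd → Ironwood Manufacturing Inc. (R2): 70% × 57% × 49% = 19.551% of Copperline Services GmbH.
Aggregating (R1): 8.9208% + 19.551% = 28.4718%.

28.4718%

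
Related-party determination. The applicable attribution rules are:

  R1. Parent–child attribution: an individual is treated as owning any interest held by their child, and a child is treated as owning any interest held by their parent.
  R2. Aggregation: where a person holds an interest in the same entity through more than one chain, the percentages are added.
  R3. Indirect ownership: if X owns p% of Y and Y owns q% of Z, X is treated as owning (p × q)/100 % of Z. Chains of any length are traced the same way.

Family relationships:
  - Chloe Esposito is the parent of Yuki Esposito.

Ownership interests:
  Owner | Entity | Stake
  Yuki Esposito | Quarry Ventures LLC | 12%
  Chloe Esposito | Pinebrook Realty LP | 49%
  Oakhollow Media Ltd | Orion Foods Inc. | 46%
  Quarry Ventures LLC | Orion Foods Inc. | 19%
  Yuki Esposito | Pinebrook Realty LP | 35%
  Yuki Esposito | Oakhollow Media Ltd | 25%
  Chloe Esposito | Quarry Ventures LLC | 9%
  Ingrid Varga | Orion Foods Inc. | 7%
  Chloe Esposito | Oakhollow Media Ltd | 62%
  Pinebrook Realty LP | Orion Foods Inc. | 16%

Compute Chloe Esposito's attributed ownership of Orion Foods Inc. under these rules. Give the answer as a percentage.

By parent–child attribution (R1), Chloe Esposito is treated as also owning Yuki Esposito's interest in Pinebrook Realty LP, giving 49% + 35% = 84%.
By parent–child attribution (R1), Chloe Esposito is treated as also owning Yuki Esposito's interest in Quarry Ventures LLC, giving 9% + 12% = 21%.
By parent–child attribution (R1), Chloe Esposito is treated as also owning Yuki Esposito's interest in Oakhollow Media Ltd, giving 62% + 25% = 87%.
Chain via Pinebrook Realty LP (R3): 84% × 16% = 13.44% of Orion Foods Inc.
Chain via Quarry Ventures LLC (R3): 21% × 19% = 3.99% of Orion Foods Inc.
Chain via Oakhollow Media Ltd (R3): 87% × 46% = 40.02% of Orion Foods Inc.
Aggregating (R2): 13.44% + 3.99% + 40.02% = 57.45%.

57.45%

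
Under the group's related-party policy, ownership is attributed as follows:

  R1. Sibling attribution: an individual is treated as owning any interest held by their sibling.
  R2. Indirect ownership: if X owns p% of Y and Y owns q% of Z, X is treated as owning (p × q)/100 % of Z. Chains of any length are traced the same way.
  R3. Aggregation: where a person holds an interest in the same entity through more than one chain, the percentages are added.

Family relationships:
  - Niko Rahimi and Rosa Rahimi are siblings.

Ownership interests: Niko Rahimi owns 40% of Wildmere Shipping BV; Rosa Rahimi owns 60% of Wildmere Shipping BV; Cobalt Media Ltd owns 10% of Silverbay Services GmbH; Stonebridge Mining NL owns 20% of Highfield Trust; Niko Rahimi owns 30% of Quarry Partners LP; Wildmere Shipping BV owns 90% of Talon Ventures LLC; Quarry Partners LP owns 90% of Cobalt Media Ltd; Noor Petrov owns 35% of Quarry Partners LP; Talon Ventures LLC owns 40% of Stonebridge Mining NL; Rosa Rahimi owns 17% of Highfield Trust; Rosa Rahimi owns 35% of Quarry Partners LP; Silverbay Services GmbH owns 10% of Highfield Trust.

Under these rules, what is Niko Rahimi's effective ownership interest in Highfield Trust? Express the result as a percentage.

By sibling attribution (R1), Niko Rahimi is treated as also owning Rosa Rahimi's interest in Wildmere Shipping BV, giving 40% + 60% = 100%.
By sibling attribution (R1), Niko Rahimi is treated as also owning Rosa Rahimi's interest in Quarry Partners LP, giving 30% + 35% = 65%.
By sibling attribution (R1), Niko Rahimi is treated as owning Rosa Rahimi's 17% interest in Highfield Trust.
Chain via Wildmere Shipping BV → Talon Ventures LLC → Stonebridge Mining NL (R2): 100% × 90% × 40% × 20% = 7.2% of Highfield Trust.
Chain via Quarry Partners LP → Cobalt Media Ltd → Silverbay Services GmbH (R2): 65% × 90% × 10% × 10% = 0.585% of Highfield Trust.
Direct interest in Highfield Trust: 17%.
Aggregating (R3): 7.2% + 0.585% + 17% = 24.785%.

24.785%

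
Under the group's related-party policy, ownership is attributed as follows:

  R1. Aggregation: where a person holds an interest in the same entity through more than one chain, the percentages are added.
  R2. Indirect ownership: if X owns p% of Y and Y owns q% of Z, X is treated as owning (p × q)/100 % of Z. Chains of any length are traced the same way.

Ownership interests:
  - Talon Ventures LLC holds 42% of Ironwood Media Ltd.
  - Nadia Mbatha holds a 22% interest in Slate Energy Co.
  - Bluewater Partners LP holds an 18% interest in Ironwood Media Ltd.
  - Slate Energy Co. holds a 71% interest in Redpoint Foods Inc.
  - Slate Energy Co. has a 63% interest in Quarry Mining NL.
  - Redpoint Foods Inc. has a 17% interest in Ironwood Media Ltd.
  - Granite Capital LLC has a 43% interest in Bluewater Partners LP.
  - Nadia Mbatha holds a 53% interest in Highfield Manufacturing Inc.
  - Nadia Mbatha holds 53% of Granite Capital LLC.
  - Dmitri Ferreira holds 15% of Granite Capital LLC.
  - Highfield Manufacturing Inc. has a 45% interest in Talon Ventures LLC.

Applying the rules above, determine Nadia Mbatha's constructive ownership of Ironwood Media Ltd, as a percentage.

Chain via Granite Capital LLC → Bluewater Partners LP (R2): 53% × 43% × 18% = 4.1022% of Ironwood Media Ltd.
Chain via Highfield Manufacturing Inc. → Talon Ventures LLC (R2): 53% × 45% × 42% = 10.017% of Ironwood Media Ltd.
Chain via Slate Energy Co. → Redpoint Foods Inc. (R2): 22% × 71% × 17% = 2.6554% of Ironwood Media Ltd.
Aggregating (R1): 4.1022% + 10.017% + 2.6554% = 16.7746%.

16.7746%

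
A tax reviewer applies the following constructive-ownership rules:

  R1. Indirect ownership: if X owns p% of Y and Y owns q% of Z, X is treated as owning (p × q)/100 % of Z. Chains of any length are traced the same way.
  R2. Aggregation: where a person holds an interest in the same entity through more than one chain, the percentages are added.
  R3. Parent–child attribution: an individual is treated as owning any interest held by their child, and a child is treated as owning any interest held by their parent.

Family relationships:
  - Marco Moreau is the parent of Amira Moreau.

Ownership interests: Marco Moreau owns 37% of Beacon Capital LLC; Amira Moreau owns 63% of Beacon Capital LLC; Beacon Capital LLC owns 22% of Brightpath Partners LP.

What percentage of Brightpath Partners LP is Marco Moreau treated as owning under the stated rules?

22%

By parent–child attribution (R3), Marco Moreau is treated as also owning Amira Moreau's interest in Beacon Capital LLC, giving 37% + 63% = 100%.
Chain via Beacon Capital LLC (R1): 100% × 22% = 22% of Brightpath Partners LP.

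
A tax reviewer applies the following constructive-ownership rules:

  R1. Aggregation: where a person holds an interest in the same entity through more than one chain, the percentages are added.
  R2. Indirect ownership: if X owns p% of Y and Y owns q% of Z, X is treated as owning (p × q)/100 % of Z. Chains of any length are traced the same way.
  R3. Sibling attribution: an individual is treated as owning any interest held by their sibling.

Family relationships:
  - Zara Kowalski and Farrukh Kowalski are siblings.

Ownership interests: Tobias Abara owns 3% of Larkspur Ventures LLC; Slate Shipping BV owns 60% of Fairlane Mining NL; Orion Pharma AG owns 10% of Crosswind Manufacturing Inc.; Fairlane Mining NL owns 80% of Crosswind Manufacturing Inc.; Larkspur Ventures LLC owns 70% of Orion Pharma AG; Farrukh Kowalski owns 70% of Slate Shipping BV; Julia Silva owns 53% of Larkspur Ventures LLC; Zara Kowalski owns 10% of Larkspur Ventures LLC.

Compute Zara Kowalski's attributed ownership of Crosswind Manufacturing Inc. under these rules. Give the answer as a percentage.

34.3%

By sibling attribution (R3), Zara Kowalski is treated as owning Farrukh Kowalski's 70% interest in Slate Shipping BV.
Chain via Larkspur Ventures LLC → Orion Pharma AG (R2): 10% × 70% × 10% = 0.7% of Crosswind Manufacturing Inc.
Chain via Slate Shipping BV → Fairlane Mining NL (R2): 70% × 60% × 80% = 33.6% of Crosswind Manufacturing Inc.
Aggregating (R1): 0.7% + 33.6% = 34.3%.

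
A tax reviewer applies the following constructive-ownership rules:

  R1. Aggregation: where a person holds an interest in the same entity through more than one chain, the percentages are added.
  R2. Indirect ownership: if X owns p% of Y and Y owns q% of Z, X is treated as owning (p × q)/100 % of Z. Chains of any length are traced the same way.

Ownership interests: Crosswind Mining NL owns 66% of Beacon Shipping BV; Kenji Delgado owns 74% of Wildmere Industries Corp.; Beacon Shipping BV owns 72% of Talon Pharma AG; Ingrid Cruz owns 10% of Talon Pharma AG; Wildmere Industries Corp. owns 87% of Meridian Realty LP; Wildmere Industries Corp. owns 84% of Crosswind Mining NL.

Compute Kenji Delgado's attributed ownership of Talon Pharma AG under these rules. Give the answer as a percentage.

Chain via Wildmere Industries Corp. → Crosswind Mining NL → Beacon Shipping BV (R2): 74% × 84% × 66% × 72% = 29.538432% of Talon Pharma AG.

29.538432%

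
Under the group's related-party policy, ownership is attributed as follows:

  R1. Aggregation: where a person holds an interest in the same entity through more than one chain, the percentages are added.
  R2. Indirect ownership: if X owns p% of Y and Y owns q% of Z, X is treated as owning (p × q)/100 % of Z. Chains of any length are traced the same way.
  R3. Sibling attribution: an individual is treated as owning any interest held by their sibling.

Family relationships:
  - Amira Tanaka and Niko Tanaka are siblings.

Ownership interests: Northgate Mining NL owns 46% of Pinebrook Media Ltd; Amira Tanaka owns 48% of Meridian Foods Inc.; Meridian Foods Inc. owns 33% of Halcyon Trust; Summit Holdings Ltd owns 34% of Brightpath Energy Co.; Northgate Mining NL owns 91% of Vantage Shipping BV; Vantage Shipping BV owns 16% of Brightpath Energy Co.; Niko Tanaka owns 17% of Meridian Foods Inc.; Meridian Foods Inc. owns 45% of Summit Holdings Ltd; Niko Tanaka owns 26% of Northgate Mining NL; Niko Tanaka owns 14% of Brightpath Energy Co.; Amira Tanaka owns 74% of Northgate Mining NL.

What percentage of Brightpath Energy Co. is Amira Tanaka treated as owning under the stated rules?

38.505%

By sibling attribution (R3), Amira Tanaka is treated as also owning Niko Tanaka's interest in Meridian Foods Inc, giving 48% + 17% = 65%.
By sibling attribution (R3), Amira Tanaka is treated as also owning Niko Tanaka's interest in Northgate Mining NL, giving 74% + 26% = 100%.
By sibling attribution (R3), Amira Tanaka is treated as owning Niko Tanaka's 14% interest in Brightpath Energy Co.
Chain via Meridian Foods Inc. → Summit Holdings Ltd (R2): 65% × 45% × 34% = 9.945% of Brightpath Energy Co.
Chain via Northgate Mining NL → Vantage Shipping BV (R2): 100% × 91% × 16% = 14.56% of Brightpath Energy Co.
Direct interest in Brightpath Energy Co: 14%.
Aggregating (R1): 9.945% + 14.56% + 14% = 38.505%.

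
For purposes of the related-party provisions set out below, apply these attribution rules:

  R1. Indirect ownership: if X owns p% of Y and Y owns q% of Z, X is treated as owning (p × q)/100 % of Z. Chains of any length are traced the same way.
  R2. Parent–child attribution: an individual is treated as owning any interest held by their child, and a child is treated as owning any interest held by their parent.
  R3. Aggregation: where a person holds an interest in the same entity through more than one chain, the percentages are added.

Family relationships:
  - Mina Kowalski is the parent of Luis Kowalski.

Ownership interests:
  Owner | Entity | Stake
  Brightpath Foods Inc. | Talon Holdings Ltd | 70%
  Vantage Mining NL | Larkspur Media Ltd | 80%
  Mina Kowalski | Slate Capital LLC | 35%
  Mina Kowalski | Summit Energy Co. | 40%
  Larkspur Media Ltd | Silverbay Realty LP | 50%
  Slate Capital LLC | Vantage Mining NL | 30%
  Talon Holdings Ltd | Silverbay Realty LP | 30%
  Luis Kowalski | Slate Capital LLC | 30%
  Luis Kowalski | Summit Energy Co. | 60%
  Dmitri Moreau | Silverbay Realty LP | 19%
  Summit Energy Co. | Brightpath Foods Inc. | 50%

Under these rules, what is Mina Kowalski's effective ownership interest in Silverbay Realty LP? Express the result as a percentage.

By parent–child attribution (R2), Mina Kowalski is treated as also owning Luis Kowalski's interest in Summit Energy Co, giving 40% + 60% = 100%.
By parent–child attribution (R2), Mina Kowalski is treated as also owning Luis Kowalski's interest in Slate Capital LLC, giving 35% + 30% = 65%.
Chain via Summit Energy Co. → Brightpath Foods Inc. → Talon Holdings Ltd (R1): 100% × 50% × 70% × 30% = 10.5% of Silverbay Realty LP.
Chain via Slate Capital LLC → Vantage Mining NL → Larkspur Media Ltd (R1): 65% × 30% × 80% × 50% = 7.8% of Silverbay Realty LP.
Aggregating (R3): 10.5% + 7.8% = 18.3%.

18.3%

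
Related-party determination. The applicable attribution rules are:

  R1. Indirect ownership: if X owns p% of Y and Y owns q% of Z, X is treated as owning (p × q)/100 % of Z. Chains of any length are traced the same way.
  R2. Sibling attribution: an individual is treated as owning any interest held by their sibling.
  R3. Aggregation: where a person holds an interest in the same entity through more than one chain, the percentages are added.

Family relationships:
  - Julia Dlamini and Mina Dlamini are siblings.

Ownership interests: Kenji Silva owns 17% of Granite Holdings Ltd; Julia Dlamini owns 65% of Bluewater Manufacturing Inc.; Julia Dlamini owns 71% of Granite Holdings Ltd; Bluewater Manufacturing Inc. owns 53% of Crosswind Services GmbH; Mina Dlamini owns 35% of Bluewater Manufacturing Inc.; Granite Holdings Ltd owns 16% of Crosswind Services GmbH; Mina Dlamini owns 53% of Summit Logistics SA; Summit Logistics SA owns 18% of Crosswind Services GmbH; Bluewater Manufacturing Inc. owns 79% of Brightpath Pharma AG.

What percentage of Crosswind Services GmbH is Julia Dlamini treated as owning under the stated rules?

73.9%

By sibling attribution (R2), Julia Dlamini is treated as also owning Mina Dlamini's interest in Bluewater Manufacturing Inc, giving 65% + 35% = 100%.
By sibling attribution (R2), Julia Dlamini is treated as owning Mina Dlamini's 53% interest in Summit Logistics SA.
Chain via Bluewater Manufacturing Inc. (R1): 100% × 53% = 53% of Crosswind Services GmbH.
Chain via Granite Holdings Ltd (R1): 71% × 16% = 11.36% of Crosswind Services GmbH.
Chain via Summit Logistics SA (R1): 53% × 18% = 9.54% of Crosswind Services GmbH.
Aggregating (R3): 53% + 11.36% + 9.54% = 73.9%.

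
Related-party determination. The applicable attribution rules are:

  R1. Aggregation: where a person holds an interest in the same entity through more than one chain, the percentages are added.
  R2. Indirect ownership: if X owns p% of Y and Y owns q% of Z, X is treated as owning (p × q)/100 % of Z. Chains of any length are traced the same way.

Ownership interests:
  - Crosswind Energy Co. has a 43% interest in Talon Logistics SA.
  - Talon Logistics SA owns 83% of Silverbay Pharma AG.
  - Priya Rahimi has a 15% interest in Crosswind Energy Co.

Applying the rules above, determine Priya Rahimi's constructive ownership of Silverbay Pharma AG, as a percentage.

5.3535%

Chain via Crosswind Energy Co. → Talon Logistics SA (R2): 15% × 43% × 83% = 5.3535% of Silverbay Pharma AG.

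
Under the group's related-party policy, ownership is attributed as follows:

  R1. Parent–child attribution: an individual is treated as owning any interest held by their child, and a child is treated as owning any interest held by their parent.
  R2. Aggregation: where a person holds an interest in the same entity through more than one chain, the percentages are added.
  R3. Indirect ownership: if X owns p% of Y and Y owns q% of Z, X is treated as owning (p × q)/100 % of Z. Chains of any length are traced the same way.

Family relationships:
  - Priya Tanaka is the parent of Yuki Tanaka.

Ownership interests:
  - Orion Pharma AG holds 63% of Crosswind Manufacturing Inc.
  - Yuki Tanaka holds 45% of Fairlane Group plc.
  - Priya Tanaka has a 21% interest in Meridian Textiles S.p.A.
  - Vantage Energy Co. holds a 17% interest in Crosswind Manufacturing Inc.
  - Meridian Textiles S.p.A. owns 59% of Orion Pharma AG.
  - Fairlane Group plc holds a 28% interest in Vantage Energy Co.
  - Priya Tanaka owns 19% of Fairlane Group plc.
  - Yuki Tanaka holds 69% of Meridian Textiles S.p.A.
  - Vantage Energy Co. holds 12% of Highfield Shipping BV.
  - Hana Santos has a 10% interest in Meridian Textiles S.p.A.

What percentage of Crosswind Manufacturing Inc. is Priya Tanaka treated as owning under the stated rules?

36.4994%

By parent–child attribution (R1), Priya Tanaka is treated as also owning Yuki Tanaka's interest in Fairlane Group plc, giving 19% + 45% = 64%.
By parent–child attribution (R1), Priya Tanaka is treated as also owning Yuki Tanaka's interest in Meridian Textiles S.p.A, giving 21% + 69% = 90%.
Chain via Fairlane Group plc → Vantage Energy Co. (R3): 64% × 28% × 17% = 3.0464% of Crosswind Manufacturing Inc.
Chain via Meridian Textiles S.p.A. → Orion Pharma AG (R3): 90% × 59% × 63% = 33.453% of Crosswind Manufacturing Inc.
Aggregating (R2): 3.0464% + 33.453% = 36.4994%.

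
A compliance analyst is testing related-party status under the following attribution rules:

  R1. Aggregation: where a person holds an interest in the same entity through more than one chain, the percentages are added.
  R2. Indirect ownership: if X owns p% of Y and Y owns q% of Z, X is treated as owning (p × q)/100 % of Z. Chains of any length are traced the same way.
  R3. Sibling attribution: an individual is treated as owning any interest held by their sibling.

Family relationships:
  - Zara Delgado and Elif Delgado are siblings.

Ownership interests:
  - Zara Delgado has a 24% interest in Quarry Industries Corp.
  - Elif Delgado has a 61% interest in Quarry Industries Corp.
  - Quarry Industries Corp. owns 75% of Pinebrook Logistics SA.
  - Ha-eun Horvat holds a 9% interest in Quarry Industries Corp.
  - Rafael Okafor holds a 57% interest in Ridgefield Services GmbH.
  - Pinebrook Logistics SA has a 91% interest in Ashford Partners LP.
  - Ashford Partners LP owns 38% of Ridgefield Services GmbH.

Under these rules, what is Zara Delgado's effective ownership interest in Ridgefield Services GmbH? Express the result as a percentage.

22.04475%

By sibling attribution (R3), Zara Delgado is treated as also owning Elif Delgado's interest in Quarry Industries Corp, giving 24% + 61% = 85%.
Chain via Quarry Industries Corp. → Pinebrook Logistics SA → Ashford Partners LP (R2): 85% × 75% × 91% × 38% = 22.04475% of Ridgefield Services GmbH.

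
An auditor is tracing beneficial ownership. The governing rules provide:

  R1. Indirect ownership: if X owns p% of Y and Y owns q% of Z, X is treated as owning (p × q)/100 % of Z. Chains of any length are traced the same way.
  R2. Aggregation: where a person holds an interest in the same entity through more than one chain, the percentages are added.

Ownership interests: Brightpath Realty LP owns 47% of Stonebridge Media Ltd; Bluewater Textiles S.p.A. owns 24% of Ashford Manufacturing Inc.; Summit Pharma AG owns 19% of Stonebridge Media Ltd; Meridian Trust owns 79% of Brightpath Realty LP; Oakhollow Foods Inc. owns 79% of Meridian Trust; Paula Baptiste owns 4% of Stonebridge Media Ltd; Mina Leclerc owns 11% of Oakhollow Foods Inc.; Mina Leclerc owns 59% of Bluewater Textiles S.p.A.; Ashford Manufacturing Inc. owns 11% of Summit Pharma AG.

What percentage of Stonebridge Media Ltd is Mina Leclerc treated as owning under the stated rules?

Chain via Oakhollow Foods Inc. → Meridian Trust → Brightpath Realty LP (R1): 11% × 79% × 79% × 47% = 3.226597% of Stonebridge Media Ltd.
Chain via Bluewater Textiles S.p.A. → Ashford Manufacturing Inc. → Summit Pharma AG (R1): 59% × 24% × 11% × 19% = 0.295944% of Stonebridge Media Ltd.
Aggregating (R2): 3.226597% + 0.295944% = 3.522541%.

3.522541%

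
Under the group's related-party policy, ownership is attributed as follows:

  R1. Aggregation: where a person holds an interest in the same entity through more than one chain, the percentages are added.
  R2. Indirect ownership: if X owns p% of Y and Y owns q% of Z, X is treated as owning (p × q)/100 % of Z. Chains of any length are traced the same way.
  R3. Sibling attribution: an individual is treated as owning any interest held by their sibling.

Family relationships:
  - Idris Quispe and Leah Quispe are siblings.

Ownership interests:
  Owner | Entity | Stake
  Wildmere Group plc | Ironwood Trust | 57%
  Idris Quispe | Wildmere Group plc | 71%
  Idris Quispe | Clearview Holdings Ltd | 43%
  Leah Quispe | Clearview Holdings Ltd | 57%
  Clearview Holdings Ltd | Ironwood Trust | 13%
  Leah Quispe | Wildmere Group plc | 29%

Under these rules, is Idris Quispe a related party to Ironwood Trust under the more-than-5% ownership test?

By sibling attribution (R3), Idris Quispe is treated as also owning Leah Quispe's interest in Clearview Holdings Ltd, giving 43% + 57% = 100%.
By sibling attribution (R3), Idris Quispe is treated as also owning Leah Quispe's interest in Wildmere Group plc, giving 71% + 29% = 100%.
Chain via Clearview Holdings Ltd (R2): 100% × 13% = 13% of Ironwood Trust.
Chain via Wildmere Group plc (R2): 100% × 57% = 57% of Ironwood Trust.
Aggregating (R1): 13% + 57% = 70%.
70% exceeds the 5% threshold, so Idris is a related party to Ironwood Trust.

Yes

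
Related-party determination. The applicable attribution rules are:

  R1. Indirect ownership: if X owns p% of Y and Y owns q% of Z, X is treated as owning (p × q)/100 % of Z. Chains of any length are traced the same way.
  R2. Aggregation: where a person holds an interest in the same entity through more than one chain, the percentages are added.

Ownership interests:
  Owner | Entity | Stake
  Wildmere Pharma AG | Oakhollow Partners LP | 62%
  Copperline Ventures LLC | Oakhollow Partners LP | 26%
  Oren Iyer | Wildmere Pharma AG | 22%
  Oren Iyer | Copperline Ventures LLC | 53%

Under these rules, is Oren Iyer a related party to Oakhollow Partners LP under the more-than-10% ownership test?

Yes

Chain via Wildmere Pharma AG (R1): 22% × 62% = 13.64% of Oakhollow Partners LP.
Chain via Copperline Ventures LLC (R1): 53% × 26% = 13.78% of Oakhollow Partners LP.
Aggregating (R2): 13.64% + 13.78% = 27.42%.
27.42% exceeds the 10% threshold, so Oren is a related party to Oakhollow Partners LP.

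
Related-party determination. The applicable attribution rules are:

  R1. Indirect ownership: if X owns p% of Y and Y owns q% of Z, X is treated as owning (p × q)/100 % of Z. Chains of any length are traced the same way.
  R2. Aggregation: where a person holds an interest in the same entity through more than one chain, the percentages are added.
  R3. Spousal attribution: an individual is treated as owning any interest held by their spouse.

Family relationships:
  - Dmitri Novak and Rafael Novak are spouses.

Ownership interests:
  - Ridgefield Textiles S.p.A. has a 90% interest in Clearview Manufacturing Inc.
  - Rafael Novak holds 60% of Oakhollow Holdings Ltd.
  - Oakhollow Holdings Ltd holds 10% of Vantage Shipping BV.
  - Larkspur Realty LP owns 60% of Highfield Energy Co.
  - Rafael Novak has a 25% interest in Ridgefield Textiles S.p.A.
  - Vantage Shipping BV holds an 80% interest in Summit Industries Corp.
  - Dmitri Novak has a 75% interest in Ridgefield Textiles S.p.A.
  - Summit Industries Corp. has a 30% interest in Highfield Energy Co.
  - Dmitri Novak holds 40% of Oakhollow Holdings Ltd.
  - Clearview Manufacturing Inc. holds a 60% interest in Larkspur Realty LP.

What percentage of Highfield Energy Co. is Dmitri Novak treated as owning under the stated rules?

34.8%

By spousal attribution (R3), Dmitri Novak is treated as also owning Rafael Novak's interest in Oakhollow Holdings Ltd, giving 40% + 60% = 100%.
By spousal attribution (R3), Dmitri Novak is treated as also owning Rafael Novak's interest in Ridgefield Textiles S.p.A, giving 75% + 25% = 100%.
Chain via Oakhollow Holdings Ltd → Vantage Shipping BV → Summit Industries Corp. (R1): 100% × 10% × 80% × 30% = 2.4% of Highfield Energy Co.
Chain via Ridgefield Textiles S.p.A. → Clearview Manufacturing Inc. → Larkspur Realty LP (R1): 100% × 90% × 60% × 60% = 32.4% of Highfield Energy Co.
Aggregating (R2): 2.4% + 32.4% = 34.8%.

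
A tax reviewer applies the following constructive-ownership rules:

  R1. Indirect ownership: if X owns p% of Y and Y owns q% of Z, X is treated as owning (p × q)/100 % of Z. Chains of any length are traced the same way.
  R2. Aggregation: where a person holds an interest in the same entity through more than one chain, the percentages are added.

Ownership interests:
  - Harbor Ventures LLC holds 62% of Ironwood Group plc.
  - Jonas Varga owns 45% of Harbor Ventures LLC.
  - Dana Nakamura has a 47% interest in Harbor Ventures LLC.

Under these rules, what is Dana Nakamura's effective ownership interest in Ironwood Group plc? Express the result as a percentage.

29.14%

Chain via Harbor Ventures LLC (R1): 47% × 62% = 29.14% of Ironwood Group plc.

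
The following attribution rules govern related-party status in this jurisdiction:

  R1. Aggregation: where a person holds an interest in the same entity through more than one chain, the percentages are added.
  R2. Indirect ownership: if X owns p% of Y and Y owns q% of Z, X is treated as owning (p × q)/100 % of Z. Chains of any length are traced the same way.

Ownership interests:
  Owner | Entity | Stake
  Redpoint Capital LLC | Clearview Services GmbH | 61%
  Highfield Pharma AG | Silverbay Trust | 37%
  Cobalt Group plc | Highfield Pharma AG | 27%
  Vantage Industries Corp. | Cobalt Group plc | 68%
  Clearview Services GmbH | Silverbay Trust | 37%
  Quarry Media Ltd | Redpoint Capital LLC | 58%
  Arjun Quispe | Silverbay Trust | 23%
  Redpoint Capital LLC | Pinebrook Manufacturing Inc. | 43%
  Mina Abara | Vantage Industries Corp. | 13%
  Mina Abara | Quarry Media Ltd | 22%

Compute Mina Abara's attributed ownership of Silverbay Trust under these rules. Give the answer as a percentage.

Chain via Quarry Media Ltd → Redpoint Capital LLC → Clearview Services GmbH (R2): 22% × 58% × 61% × 37% = 2.879932% of Silverbay Trust.
Chain via Vantage Industries Corp. → Cobalt Group plc → Highfield Pharma AG (R2): 13% × 68% × 27% × 37% = 0.883116% of Silverbay Trust.
Aggregating (R1): 2.879932% + 0.883116% = 3.763048%.

3.763048%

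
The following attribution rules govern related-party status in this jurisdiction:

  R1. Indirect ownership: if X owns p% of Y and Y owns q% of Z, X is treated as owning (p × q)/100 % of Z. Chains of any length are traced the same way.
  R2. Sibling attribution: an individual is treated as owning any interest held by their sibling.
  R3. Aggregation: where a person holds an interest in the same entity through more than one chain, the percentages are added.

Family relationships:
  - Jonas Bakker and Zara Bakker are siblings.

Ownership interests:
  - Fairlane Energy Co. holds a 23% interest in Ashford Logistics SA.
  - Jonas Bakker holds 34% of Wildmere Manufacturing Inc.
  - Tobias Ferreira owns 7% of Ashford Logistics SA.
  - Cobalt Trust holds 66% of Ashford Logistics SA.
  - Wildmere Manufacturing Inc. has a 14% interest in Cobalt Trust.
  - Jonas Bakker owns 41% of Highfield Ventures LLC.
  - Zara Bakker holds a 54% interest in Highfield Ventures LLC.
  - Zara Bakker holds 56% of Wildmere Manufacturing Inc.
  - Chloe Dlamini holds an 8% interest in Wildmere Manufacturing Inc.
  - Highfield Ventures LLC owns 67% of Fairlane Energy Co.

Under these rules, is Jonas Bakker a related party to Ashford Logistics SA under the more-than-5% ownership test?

Yes

By sibling attribution (R2), Jonas Bakker is treated as also owning Zara Bakker's interest in Wildmere Manufacturing Inc, giving 34% + 56% = 90%.
By sibling attribution (R2), Jonas Bakker is treated as also owning Zara Bakker's interest in Highfield Ventures LLC, giving 41% + 54% = 95%.
Chain via Wildmere Manufacturing Inc. → Cobalt Trust (R1): 90% × 14% × 66% = 8.316% of Ashford Logistics SA.
Chain via Highfield Ventures LLC → Fairlane Energy Co. (R1): 95% × 67% × 23% = 14.6395% of Ashford Logistics SA.
Aggregating (R3): 8.316% + 14.6395% = 22.9555%.
22.9555% exceeds the 5% threshold, so Jonas is a related party to Ashford Logistics SA.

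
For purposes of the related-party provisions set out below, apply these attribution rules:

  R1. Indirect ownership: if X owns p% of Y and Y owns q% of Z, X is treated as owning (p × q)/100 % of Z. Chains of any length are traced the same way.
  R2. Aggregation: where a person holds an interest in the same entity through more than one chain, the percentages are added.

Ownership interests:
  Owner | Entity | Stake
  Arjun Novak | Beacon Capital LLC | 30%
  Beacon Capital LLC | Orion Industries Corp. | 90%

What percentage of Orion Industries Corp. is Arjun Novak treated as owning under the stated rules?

Chain via Beacon Capital LLC (R1): 30% × 90% = 27% of Orion Industries Corp.

27%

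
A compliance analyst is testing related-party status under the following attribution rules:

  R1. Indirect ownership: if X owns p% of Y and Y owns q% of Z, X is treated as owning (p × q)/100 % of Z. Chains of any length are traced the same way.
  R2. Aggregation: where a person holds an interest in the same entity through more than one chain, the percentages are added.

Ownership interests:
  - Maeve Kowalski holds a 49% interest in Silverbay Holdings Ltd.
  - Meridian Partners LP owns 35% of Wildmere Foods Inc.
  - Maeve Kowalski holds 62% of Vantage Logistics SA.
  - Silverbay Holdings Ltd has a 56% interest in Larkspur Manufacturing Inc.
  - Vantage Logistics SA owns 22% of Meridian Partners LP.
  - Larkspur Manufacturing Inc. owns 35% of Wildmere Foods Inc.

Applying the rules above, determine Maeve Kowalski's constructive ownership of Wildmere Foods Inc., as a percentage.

14.378%

Chain via Vantage Logistics SA → Meridian Partners LP (R1): 62% × 22% × 35% = 4.774% of Wildmere Foods Inc.
Chain via Silverbay Holdings Ltd → Larkspur Manufacturing Inc. (R1): 49% × 56% × 35% = 9.604% of Wildmere Foods Inc.
Aggregating (R2): 4.774% + 9.604% = 14.378%.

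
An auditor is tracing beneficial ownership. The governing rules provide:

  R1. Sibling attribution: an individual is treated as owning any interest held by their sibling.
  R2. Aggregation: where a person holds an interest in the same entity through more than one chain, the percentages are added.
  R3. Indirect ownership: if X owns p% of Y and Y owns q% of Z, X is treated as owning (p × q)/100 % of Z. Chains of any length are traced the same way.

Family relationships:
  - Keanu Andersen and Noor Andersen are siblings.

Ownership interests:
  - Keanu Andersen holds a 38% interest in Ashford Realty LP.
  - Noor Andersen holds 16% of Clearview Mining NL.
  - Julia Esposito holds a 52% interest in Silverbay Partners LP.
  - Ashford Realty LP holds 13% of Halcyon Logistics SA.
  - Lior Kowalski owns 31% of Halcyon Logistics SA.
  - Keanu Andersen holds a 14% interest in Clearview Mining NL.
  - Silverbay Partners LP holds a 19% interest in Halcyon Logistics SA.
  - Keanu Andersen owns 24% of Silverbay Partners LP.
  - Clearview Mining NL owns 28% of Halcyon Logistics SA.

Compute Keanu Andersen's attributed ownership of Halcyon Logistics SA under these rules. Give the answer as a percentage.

By sibling attribution (R1), Keanu Andersen is treated as also owning Noor Andersen's interest in Clearview Mining NL, giving 14% + 16% = 30%.
Chain via Ashford Realty LP (R3): 38% × 13% = 4.94% of Halcyon Logistics SA.
Chain via Silverbay Partners LP (R3): 24% × 19% = 4.56% of Halcyon Logistics SA.
Chain via Clearview Mining NL (R3): 30% × 28% = 8.4% of Halcyon Logistics SA.
Aggregating (R2): 4.94% + 4.56% + 8.4% = 17.9%.

17.9%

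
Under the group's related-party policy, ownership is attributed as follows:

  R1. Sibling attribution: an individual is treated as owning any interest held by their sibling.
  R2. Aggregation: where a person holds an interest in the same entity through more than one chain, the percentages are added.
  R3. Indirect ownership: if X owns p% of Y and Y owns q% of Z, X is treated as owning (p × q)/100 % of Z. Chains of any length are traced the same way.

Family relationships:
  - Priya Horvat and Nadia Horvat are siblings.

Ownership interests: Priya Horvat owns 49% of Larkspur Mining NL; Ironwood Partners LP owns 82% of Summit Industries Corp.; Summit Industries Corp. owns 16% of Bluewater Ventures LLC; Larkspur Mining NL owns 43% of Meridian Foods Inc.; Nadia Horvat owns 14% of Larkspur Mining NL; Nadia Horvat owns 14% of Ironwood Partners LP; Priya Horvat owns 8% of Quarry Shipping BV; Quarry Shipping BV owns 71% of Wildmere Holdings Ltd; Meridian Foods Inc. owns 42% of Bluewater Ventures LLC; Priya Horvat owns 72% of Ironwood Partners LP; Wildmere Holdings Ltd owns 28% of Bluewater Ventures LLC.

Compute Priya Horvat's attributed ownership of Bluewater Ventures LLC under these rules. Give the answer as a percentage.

By sibling attribution (R1), Priya Horvat is treated as also owning Nadia Horvat's interest in Ironwood Partners LP, giving 72% + 14% = 86%.
By sibling attribution (R1), Priya Horvat is treated as also owning Nadia Horvat's interest in Larkspur Mining NL, giving 49% + 14% = 63%.
Chain via Ironwood Partners LP → Summit Industries Corp. (R3): 86% × 82% × 16% = 11.2832% of Bluewater Ventures LLC.
Chain via Quarry Shipping BV → Wildmere Holdings Ltd (R3): 8% × 71% × 28% = 1.5904% of Bluewater Ventures LLC.
Chain via Larkspur Mining NL → Meridian Foods Inc. (R3): 63% × 43% × 42% = 11.3778% of Bluewater Ventures LLC.
Aggregating (R2): 11.2832% + 1.5904% + 11.3778% = 24.2514%.

24.2514%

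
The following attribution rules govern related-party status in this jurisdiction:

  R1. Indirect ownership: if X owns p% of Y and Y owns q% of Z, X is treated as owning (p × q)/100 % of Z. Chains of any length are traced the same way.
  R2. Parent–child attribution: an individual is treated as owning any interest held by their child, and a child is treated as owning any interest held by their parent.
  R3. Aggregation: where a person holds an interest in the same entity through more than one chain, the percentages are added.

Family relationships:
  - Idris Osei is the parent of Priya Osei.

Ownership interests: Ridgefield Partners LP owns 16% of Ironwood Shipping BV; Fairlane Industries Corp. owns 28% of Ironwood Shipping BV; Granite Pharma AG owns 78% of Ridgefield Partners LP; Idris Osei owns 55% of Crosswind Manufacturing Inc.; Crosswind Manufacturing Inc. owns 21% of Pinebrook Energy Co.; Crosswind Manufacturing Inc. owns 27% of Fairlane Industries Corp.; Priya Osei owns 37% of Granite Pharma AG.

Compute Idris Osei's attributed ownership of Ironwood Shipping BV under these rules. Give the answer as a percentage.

By parent–child attribution (R2), Idris Osei is treated as owning Priya Osei's 37% interest in Granite Pharma AG.
Chain via Crosswind Manufacturing Inc. → Fairlane Industries Corp. (R1): 55% × 27% × 28% = 4.158% of Ironwood Shipping BV.
Chain via Granite Pharma AG → Ridgefield Partners LP (R1): 37% × 78% × 16% = 4.6176% of Ironwood Shipping BV.
Aggregating (R3): 4.158% + 4.6176% = 8.7756%.

8.7756%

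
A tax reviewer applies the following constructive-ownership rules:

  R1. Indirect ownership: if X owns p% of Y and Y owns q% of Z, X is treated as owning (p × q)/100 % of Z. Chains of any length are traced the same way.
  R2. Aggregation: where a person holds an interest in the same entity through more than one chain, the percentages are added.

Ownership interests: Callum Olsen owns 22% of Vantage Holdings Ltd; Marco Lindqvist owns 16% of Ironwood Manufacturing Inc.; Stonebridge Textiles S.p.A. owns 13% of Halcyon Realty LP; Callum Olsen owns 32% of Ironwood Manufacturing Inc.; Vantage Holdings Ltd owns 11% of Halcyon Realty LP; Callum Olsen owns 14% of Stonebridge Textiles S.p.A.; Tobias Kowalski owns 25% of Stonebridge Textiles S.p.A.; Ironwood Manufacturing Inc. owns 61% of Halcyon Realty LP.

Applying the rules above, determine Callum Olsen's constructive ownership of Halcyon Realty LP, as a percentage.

23.76%

Chain via Stonebridge Textiles S.p.A. (R1): 14% × 13% = 1.82% of Halcyon Realty LP.
Chain via Ironwood Manufacturing Inc. (R1): 32% × 61% = 19.52% of Halcyon Realty LP.
Chain via Vantage Holdings Ltd (R1): 22% × 11% = 2.42% of Halcyon Realty LP.
Aggregating (R2): 1.82% + 19.52% + 2.42% = 23.76%.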